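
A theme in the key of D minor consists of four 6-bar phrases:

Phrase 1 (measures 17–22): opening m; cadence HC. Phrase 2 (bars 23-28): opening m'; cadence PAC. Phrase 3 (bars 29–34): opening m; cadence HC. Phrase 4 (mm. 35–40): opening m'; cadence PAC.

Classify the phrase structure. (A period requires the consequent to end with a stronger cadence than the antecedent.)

The cadence pattern HC–PAC–HC–PAC is weak–strong twice, and phrases 3–4 restate phrases 1–2: a period heard twice, not a double period (which would end weakly at phrase 2).

repeated period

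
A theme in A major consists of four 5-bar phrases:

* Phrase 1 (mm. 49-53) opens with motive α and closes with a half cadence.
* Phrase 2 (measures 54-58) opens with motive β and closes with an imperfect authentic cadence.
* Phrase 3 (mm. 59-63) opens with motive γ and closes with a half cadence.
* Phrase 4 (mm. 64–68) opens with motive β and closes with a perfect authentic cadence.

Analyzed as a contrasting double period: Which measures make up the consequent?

measures 59–68

In a double period the four phrases pair into a large antecedent (phrases 1–2, ending imperfect authentic cadence) and a large consequent (phrases 3–4, ending perfect authentic cadence). The consequent spans mm. 59–68.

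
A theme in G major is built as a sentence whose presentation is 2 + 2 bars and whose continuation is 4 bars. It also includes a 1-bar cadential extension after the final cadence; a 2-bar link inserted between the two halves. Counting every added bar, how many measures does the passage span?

Basic sentence: 2 + 2 + 4 = 8 bars.
8 (basic form) + 1 (cadential extension) + 2 (link) = 11.

11 measures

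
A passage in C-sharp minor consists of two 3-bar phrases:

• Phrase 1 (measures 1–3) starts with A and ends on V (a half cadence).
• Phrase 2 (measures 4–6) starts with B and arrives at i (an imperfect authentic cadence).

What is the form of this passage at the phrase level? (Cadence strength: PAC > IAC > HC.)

contrasting period

Phrase 1 ends with a half cadence (weaker) and phrase 2 with an imperfect authentic cadence (stronger): antecedent + consequent = a period.
The two phrases open with different material (A / B), so the period is contrasting.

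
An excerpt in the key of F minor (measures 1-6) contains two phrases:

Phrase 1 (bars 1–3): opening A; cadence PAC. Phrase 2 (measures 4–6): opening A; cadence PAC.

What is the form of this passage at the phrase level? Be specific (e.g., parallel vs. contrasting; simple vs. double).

Both phrases have the same opening (A) and the same cadence (perfect authentic cadence): the second is a restatement, not a consequent, so this is a repeated phrase rather than a period.

repeated phrase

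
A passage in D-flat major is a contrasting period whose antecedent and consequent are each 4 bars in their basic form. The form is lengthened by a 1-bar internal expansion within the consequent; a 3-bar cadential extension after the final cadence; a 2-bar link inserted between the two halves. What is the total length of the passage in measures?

14 measures

Basic contrasting period: 4 + 4 = 8 bars.
8 (basic form) + 1 (internal expansion) + 3 (cadential extension) + 2 (link) = 14.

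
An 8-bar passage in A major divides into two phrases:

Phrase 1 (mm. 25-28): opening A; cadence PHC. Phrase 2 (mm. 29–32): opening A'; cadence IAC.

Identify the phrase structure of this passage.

Phrase 1 ends with a Phrygian half cadence (weaker) and phrase 2 with an imperfect authentic cadence (stronger): antecedent + consequent = a period.
The two phrases open with the same material (A / A'), so the period is parallel.

parallel period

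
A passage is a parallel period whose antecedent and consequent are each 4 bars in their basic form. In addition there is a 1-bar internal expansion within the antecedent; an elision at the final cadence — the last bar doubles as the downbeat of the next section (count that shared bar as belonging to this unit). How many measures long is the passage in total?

9 measures

Basic parallel period: 4 + 4 = 8 bars.
8 (basic form) + 1 (internal expansion) = 9.
The elision shares a bar with the next section but does not change this unit's count.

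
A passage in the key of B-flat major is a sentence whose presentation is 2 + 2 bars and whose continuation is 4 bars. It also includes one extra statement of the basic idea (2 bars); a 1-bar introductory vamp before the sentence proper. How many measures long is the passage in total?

11 measures

Basic sentence: 2 + 2 + 4 = 8 bars.
8 (basic form) + 2 (extra statement) + 1 (introduction) = 11.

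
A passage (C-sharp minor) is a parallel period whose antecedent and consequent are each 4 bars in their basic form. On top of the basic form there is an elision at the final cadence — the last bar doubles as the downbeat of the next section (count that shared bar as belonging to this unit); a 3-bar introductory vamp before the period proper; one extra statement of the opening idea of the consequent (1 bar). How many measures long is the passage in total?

12 measures

Basic parallel period: 4 + 4 = 8 bars.
8 (basic form) + 3 (introduction) + 1 (extra statement) = 12.
The elision shares a bar with the next section but does not change this unit's count.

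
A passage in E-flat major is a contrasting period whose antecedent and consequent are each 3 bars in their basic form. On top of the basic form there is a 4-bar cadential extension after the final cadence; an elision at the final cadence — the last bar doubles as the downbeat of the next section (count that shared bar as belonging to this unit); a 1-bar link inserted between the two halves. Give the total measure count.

Basic contrasting period: 3 + 3 = 6 bars.
6 (basic form) + 4 (cadential extension) + 1 (link) = 11.
The elision shares a bar with the next section but does not change this unit's count.

11 measures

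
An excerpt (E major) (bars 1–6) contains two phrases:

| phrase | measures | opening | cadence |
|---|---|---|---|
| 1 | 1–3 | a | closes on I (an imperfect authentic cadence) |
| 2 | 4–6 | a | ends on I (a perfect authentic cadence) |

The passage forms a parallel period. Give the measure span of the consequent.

measures 4–6

The phrase ending with the weaker cadence (imperfect authentic cadence) is the antecedent; the one ending more conclusively (perfect authentic cadence) is the consequent. The consequent is measures 4–6.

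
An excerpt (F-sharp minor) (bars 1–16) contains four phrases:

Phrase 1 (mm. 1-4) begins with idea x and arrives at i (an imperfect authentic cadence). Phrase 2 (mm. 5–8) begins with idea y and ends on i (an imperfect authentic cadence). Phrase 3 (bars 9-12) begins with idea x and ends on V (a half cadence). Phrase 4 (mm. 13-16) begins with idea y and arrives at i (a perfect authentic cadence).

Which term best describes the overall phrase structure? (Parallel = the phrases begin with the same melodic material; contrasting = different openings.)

parallel double period

Four phrases in two halves: the first half (mm. 1-8) ends with an imperfect authentic cadence, the second (mm. 9-16) with a perfect authentic cadence — a large antecedent–consequent pair, i.e. a double period.
Phrase 3 begins with the same material as phrase 1, making it parallel.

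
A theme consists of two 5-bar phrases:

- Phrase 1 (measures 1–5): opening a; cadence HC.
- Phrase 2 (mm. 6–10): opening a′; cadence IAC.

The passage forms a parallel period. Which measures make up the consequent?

The phrase ending with the weaker cadence (half cadence) is the antecedent; the one ending more conclusively (imperfect authentic cadence) is the consequent. The consequent is measures 6–10.

measures 6–10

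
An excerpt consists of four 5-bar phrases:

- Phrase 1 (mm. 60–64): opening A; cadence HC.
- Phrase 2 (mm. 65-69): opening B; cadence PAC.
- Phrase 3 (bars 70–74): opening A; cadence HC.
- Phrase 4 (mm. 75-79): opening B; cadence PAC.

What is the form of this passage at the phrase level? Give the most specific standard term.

repeated period

The cadence pattern HC–PAC–HC–PAC is weak–strong twice, and phrases 3–4 restate phrases 1–2: a period heard twice, not a double period (which would end weakly at phrase 2).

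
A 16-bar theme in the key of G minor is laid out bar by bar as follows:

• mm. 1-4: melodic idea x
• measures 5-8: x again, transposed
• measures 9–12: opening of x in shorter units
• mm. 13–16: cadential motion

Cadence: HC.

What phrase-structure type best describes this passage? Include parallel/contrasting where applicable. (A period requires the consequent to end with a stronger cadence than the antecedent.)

Basic idea (mm. 1–4) + its repetition (bars 5–8) form the presentation; fragmentation and cadence (bars 9-16) form the continuation — the 16-bar whole is a sentence.

sentence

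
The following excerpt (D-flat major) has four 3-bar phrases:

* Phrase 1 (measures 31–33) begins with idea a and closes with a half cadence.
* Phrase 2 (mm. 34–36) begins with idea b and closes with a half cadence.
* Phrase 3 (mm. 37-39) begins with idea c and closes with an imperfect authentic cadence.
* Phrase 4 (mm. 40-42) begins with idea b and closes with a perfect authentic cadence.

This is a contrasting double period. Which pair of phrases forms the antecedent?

In a double period the first pair of phrases (ending half cadence) is the large antecedent and the second pair (ending perfect authentic cadence) is the large consequent; the antecedent is phrases 1 and 2.

phrases 1 and 2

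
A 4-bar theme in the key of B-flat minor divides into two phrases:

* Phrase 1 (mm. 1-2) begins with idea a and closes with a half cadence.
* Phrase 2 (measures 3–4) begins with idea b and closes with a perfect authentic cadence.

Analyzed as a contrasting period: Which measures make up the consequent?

The antecedent is the phrase ending with the weaker cadence (half cadence, phrase 1) and the consequent the one ending more conclusively (perfect authentic cadence, phrase 2); the consequent is bars 3-4.

measures 3–4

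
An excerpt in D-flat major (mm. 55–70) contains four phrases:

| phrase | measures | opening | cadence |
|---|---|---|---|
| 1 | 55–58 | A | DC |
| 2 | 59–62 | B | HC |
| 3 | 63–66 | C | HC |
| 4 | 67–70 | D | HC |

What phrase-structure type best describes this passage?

phrase group

Phrase 4 ends with a half cadence, no stronger than phrase 2's half cadence, so the four phrases do not form a double period; nor do phrases 3–4 duplicate 1–2, so it is not a repeated period. With no phrase reaching a conclusive cadence, the passage is a phrase group.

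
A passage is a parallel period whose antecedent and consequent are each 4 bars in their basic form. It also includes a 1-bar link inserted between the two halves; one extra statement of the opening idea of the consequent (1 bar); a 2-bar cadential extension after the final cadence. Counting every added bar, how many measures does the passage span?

Basic parallel period: 4 + 4 = 8 bars.
8 (basic form) + 1 (link) + 1 (extra statement) + 2 (cadential extension) = 12.

12 measures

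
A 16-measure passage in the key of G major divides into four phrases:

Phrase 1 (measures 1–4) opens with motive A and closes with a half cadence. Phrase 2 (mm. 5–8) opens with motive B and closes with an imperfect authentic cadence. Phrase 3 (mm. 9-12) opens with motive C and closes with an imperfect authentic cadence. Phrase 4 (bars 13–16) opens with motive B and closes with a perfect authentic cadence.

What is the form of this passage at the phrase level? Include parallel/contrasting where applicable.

Four phrases in two halves: the first half (bars 1-8) ends with an imperfect authentic cadence, the second (mm. 9–16) with a perfect authentic cadence — a large antecedent–consequent pair, i.e. a double period.
Phrase 3 begins with different material from phrase 1, making it contrasting.

contrasting double period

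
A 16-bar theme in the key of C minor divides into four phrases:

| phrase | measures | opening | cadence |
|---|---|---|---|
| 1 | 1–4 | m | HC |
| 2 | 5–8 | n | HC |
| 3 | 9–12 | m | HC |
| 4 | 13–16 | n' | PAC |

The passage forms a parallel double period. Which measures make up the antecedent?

measures 1–8

In a double period the first pair of phrases (ending half cadence) is the large antecedent and the second pair (ending perfect authentic cadence) is the large consequent; the antecedent is measures 1–8.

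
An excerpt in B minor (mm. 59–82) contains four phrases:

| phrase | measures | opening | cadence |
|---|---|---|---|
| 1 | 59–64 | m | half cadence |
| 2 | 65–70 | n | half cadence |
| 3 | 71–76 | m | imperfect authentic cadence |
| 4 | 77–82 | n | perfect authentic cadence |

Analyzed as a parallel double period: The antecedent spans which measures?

measures 59–70

In a double period the four phrases pair into a large antecedent (phrases 1–2, ending half cadence) and a large consequent (phrases 3–4, ending perfect authentic cadence). The antecedent spans bars 59-70.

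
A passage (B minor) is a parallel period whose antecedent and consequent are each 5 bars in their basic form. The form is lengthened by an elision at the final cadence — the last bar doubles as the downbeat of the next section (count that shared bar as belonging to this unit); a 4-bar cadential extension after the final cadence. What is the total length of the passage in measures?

Basic parallel period: 5 + 5 = 10 bars.
10 (basic form) + 4 (cadential extension) = 14.
The elision shares a bar with the next section but does not change this unit's count.

14 measures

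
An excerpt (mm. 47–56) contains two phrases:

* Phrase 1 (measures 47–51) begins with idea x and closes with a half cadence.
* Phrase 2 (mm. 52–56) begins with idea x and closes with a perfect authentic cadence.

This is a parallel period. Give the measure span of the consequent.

The phrase ending with the weaker cadence (half cadence) is the antecedent; the one ending more conclusively (perfect authentic cadence) is the consequent. The consequent is measures 52–56.

measures 52–56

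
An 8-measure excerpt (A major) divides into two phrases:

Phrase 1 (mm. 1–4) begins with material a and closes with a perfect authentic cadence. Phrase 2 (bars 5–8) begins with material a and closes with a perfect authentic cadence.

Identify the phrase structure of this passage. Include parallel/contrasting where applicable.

repeated phrase

Both phrases have the same opening (a) and the same cadence (perfect authentic cadence): the second is a restatement, not a consequent, so this is a repeated phrase rather than a period.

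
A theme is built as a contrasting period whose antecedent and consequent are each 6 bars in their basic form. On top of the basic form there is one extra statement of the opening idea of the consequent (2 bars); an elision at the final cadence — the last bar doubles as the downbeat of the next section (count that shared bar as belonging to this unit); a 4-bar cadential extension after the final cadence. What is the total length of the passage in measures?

18 measures

Basic contrasting period: 6 + 6 = 12 bars.
12 (basic form) + 2 (extra statement) + 4 (cadential extension) = 18.
The elision shares a bar with the next section but does not change this unit's count.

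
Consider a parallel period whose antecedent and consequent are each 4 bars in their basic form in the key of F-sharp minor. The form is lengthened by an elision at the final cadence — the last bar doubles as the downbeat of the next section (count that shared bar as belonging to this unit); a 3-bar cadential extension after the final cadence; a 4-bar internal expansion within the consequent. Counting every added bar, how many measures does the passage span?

15 measures

Basic parallel period: 4 + 4 = 8 bars.
8 (basic form) + 3 (cadential extension) + 4 (internal expansion) = 15.
The elision shares a bar with the next section but does not change this unit's count.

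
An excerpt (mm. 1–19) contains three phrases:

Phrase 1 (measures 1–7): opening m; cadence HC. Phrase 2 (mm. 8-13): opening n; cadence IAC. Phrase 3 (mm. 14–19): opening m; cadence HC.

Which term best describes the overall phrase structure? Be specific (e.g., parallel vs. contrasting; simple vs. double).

phrase group

The final phrase closes with a half cadence, which is not stronger than the preceding imperfect authentic cadence; the 3 phrases lack an overall antecedent–consequent design and so form a phrase group.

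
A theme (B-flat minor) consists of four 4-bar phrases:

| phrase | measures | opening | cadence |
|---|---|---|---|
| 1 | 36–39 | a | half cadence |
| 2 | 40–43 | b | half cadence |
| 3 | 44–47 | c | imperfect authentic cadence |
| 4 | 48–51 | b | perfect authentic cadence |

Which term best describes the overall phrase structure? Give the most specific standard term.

contrasting double period

Four phrases in two halves: the first half (mm. 36-43) ends with a half cadence, the second (bars 44-51) with a perfect authentic cadence — a large antecedent–consequent pair, i.e. a double period.
Phrase 3 begins with different material from phrase 1, making it contrasting.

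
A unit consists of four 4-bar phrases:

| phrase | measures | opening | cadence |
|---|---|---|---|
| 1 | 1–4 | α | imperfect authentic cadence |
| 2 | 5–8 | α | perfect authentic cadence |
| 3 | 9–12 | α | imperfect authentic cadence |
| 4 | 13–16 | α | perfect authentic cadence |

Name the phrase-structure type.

The cadence pattern IAC–PAC–IAC–PAC is weak–strong twice, and phrases 3–4 restate phrases 1–2: a period heard twice, not a double period (which would end weakly at phrase 2).

repeated period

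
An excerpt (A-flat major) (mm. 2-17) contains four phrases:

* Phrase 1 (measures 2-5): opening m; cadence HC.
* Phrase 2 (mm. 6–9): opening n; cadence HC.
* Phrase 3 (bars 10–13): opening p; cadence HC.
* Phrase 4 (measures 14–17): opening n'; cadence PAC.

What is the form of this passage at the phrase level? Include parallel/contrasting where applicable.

Four phrases in two halves: the first half (mm. 2–9) ends with a half cadence, the second (mm. 10–17) with a perfect authentic cadence — a large antecedent–consequent pair, i.e. a double period.
Phrase 3 begins with different material from phrase 1, making it contrasting.

contrasting double period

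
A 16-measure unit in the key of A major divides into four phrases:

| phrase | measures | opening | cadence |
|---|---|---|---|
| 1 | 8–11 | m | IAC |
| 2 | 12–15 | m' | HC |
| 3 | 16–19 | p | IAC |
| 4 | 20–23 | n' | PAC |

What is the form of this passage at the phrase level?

Four phrases in two halves: the first half (mm. 8–15) ends with a half cadence, the second (mm. 16-23) with a perfect authentic cadence — a large antecedent–consequent pair, i.e. a double period.
Phrase 3 begins with different material from phrase 1, making it contrasting.

contrasting double period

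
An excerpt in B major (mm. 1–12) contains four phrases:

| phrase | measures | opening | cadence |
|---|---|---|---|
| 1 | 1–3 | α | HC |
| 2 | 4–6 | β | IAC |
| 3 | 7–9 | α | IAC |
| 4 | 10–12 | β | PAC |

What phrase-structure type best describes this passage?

Four phrases in two halves: the first half (measures 1–6) ends with an imperfect authentic cadence, the second (bars 7–12) with a perfect authentic cadence — a large antecedent–consequent pair, i.e. a double period.
Phrase 3 begins with the same material as phrase 1, making it parallel.

parallel double period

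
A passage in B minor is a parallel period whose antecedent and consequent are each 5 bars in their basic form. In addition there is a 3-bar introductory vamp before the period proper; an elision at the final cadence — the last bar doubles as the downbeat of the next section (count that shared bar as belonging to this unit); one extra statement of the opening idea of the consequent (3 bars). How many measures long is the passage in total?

Basic parallel period: 5 + 5 = 10 bars.
10 (basic form) + 3 (introduction) + 3 (extra statement) = 16.
The elision shares a bar with the next section but does not change this unit's count.

16 measures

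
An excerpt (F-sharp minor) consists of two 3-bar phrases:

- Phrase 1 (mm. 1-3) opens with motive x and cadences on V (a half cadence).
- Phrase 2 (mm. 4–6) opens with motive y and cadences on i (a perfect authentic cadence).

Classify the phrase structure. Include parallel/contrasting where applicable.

contrasting period

Phrase 1 ends with a half cadence (weaker) and phrase 2 with a perfect authentic cadence (stronger): antecedent + consequent = a period.
The two phrases open with different material (x / y), so the period is contrasting.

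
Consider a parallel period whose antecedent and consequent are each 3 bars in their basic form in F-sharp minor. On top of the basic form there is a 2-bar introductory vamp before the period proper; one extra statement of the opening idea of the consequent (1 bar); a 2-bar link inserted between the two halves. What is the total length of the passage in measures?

Basic parallel period: 3 + 3 = 6 bars.
6 (basic form) + 2 (introduction) + 1 (extra statement) + 2 (link) = 11.

11 measures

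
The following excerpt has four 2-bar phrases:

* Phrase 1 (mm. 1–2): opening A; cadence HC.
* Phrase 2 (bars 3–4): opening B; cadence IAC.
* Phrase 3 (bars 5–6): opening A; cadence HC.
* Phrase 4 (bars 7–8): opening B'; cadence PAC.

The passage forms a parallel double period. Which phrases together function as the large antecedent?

In a double period the first pair of phrases (ending imperfect authentic cadence) is the large antecedent and the second pair (ending perfect authentic cadence) is the large consequent; the antecedent is phrases 1 and 2.

phrases 1 and 2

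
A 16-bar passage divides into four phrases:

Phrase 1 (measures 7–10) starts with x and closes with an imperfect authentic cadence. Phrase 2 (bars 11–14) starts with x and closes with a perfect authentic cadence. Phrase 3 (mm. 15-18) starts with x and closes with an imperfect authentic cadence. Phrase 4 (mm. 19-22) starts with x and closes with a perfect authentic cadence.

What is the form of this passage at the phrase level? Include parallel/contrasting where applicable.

repeated period

The cadence pattern IAC–PAC–IAC–PAC is weak–strong twice, and phrases 3–4 restate phrases 1–2: a period heard twice, not a double period (which would end weakly at phrase 2).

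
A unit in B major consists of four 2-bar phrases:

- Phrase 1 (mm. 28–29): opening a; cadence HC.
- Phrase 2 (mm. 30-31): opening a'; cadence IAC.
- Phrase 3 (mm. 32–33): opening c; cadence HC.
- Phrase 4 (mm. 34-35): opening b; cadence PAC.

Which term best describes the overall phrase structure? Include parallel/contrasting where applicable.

Four phrases in two halves: the first half (mm. 28-31) ends with an imperfect authentic cadence, the second (bars 32–35) with a perfect authentic cadence — a large antecedent–consequent pair, i.e. a double period.
Phrase 3 begins with different material from phrase 1, making it contrasting.

contrasting double period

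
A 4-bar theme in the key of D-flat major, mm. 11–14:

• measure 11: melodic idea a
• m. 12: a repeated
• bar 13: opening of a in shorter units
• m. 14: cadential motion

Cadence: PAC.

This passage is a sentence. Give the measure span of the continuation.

measures 13–14

After the presentation (bars 11–12), the continuation covers the fragmentation through the cadence: measures 13–14.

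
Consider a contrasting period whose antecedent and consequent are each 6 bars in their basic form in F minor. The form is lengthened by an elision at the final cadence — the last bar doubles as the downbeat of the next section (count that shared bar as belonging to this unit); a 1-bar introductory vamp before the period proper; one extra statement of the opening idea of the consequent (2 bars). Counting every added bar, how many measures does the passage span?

Basic contrasting period: 6 + 6 = 12 bars.
12 (basic form) + 1 (introduction) + 2 (extra statement) = 15.
The elision shares a bar with the next section but does not change this unit's count.

15 measures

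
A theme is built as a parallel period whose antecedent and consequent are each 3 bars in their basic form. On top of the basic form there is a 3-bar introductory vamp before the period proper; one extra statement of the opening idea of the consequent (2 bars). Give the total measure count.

11 measures

Basic parallel period: 3 + 3 = 6 bars.
6 (basic form) + 3 (introduction) + 2 (extra statement) = 11.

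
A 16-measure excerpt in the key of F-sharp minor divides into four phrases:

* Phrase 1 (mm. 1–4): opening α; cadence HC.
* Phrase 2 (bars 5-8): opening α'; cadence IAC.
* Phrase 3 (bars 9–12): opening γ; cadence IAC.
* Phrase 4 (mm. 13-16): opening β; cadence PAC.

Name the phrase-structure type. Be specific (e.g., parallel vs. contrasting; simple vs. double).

Four phrases in two halves: the first half (mm. 1–8) ends with an imperfect authentic cadence, the second (bars 9-16) with a perfect authentic cadence — a large antecedent–consequent pair, i.e. a double period.
Phrase 3 begins with different material from phrase 1, making it contrasting.

contrasting double period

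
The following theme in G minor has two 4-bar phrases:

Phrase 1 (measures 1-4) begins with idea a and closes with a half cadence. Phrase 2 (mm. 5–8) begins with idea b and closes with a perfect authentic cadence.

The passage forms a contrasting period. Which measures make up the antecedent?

The phrase ending with the weaker cadence (half cadence) is the antecedent; the one ending more conclusively (perfect authentic cadence) is the consequent. The antecedent is measures 1–4.

measures 1–4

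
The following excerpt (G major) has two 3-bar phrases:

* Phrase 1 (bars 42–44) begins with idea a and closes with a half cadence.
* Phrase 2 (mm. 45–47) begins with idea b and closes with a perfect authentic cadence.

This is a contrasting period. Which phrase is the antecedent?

phrase 1

The phrase ending with the weaker cadence (half cadence) is the antecedent; the one ending more conclusively (perfect authentic cadence) is the consequent. The antecedent is phrase 1.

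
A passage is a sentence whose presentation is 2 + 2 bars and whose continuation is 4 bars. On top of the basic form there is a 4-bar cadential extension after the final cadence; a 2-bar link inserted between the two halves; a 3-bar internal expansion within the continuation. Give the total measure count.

17 measures

Basic sentence: 2 + 2 + 4 = 8 bars.
8 (basic form) + 4 (cadential extension) + 2 (link) + 3 (internal expansion) = 17.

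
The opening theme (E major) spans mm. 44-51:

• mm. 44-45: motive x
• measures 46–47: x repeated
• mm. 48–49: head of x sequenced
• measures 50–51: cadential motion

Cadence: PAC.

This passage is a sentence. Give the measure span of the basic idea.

measures 44–45

The presentation of a sentence is the basic idea (mm. 44–45) plus its repetition (mm. 46–47); the basic idea is therefore bars 44–45.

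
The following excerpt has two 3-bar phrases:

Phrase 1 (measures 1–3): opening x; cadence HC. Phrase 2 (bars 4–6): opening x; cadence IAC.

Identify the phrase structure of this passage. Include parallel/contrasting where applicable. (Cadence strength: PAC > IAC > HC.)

parallel period

Phrase 1 ends with a half cadence (weaker) and phrase 2 with an imperfect authentic cadence (stronger): antecedent + consequent = a period.
The two phrases open with the same material (x / x), so the period is parallel.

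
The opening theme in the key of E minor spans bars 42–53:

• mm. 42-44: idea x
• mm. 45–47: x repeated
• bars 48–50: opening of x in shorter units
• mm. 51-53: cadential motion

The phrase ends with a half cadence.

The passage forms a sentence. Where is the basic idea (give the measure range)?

measures 42–44

The presentation of a sentence is the basic idea (measures 42-44) plus its repetition (mm. 45-47); the basic idea is therefore mm. 42–44.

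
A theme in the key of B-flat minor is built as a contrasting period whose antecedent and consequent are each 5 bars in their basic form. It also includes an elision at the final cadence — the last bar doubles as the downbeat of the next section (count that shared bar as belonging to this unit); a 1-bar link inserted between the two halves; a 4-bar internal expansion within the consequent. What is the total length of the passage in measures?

15 measures

Basic contrasting period: 5 + 5 = 10 bars.
10 (basic form) + 1 (link) + 4 (internal expansion) = 15.
The elision shares a bar with the next section but does not change this unit's count.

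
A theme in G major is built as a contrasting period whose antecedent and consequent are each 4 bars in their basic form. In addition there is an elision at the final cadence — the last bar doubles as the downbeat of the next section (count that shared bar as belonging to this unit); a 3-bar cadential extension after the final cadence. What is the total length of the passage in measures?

11 measures

Basic contrasting period: 4 + 4 = 8 bars.
8 (basic form) + 3 (cadential extension) = 11.
The elision shares a bar with the next section but does not change this unit's count.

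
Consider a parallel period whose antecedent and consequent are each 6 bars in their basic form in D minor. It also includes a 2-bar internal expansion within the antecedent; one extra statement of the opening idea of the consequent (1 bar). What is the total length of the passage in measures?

Basic parallel period: 6 + 6 = 12 bars.
12 (basic form) + 2 (internal expansion) + 1 (extra statement) = 15.

15 measures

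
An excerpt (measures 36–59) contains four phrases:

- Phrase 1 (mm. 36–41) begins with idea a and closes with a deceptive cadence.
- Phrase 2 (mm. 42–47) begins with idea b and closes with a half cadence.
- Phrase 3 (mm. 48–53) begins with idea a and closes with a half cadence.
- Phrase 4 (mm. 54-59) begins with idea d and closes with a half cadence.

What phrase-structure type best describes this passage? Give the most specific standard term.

phrase group

Phrase 4 ends with a half cadence, no stronger than phrase 2's half cadence, so the four phrases do not form a double period; nor do phrases 3–4 duplicate 1–2, so it is not a repeated period. With no phrase reaching a conclusive cadence, the passage is a phrase group.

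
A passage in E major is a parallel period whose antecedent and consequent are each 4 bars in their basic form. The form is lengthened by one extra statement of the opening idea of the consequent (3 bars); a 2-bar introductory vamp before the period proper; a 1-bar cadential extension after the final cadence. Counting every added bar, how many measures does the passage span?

14 measures

Basic parallel period: 4 + 4 = 8 bars.
8 (basic form) + 3 (extra statement) + 2 (introduction) + 1 (cadential extension) = 14.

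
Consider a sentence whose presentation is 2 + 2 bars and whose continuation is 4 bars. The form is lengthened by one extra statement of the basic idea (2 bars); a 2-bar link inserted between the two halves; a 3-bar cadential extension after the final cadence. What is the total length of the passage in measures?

15 measures

Basic sentence: 2 + 2 + 4 = 8 bars.
8 (basic form) + 2 (extra statement) + 2 (link) + 3 (cadential extension) = 15.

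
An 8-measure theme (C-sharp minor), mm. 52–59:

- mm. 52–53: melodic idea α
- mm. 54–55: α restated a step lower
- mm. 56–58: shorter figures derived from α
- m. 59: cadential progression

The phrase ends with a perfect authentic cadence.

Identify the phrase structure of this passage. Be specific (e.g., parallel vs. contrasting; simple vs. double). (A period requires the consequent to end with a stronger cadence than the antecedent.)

Basic idea (measures 52–53) + its repetition (measures 54-55) form the presentation; fragmentation and cadence (mm. 56–59) form the continuation — the 8-bar whole is a sentence.

sentence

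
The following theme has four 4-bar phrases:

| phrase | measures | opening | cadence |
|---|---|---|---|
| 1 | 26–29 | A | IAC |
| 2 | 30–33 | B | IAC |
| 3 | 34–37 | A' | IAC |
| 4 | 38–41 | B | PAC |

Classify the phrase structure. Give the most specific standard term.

Four phrases in two halves: the first half (measures 26–33) ends with an imperfect authentic cadence, the second (mm. 34-41) with a perfect authentic cadence — a large antecedent–consequent pair, i.e. a double period.
Phrase 3 begins with the same material as phrase 1, making it parallel.

parallel double period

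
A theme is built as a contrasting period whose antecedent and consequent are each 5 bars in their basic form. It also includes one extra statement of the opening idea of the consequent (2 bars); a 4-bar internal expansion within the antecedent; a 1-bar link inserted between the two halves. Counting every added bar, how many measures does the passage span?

Basic contrasting period: 5 + 5 = 10 bars.
10 (basic form) + 2 (extra statement) + 4 (internal expansion) + 1 (link) = 17.

17 measures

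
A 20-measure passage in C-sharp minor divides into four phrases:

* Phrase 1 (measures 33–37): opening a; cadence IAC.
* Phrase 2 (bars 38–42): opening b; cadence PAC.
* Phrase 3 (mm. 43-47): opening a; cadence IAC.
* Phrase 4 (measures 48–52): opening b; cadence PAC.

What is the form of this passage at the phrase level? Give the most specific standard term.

The cadence pattern IAC–PAC–IAC–PAC is weak–strong twice, and phrases 3–4 restate phrases 1–2: a period heard twice, not a double period (which would end weakly at phrase 2).

repeated period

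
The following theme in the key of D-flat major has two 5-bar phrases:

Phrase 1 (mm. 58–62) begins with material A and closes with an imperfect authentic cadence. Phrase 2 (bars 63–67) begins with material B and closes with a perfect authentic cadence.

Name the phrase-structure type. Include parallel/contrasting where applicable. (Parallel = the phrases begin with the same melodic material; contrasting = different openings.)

contrasting period

Phrase 1 ends with an imperfect authentic cadence (weaker) and phrase 2 with a perfect authentic cadence (stronger): antecedent + consequent = a period.
The two phrases open with different material (A / B), so the period is contrasting.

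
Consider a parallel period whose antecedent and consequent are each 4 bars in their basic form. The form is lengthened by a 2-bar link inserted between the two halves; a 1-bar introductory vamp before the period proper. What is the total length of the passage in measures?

11 measures

Basic parallel period: 4 + 4 = 8 bars.
8 (basic form) + 2 (link) + 1 (introduction) = 11.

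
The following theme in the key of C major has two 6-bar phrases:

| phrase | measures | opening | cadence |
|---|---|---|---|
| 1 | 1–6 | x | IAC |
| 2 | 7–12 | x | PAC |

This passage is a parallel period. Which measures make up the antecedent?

measures 1–6

The antecedent is the phrase ending with the weaker cadence (imperfect authentic cadence, phrase 1) and the consequent the one ending more conclusively (perfect authentic cadence, phrase 2); the antecedent is mm. 1-6.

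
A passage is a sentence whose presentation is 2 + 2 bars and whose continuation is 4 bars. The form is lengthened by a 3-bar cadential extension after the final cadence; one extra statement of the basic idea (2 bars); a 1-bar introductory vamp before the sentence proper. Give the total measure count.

14 measures

Basic sentence: 2 + 2 + 4 = 8 bars.
8 (basic form) + 3 (cadential extension) + 2 (extra statement) + 1 (introduction) = 14.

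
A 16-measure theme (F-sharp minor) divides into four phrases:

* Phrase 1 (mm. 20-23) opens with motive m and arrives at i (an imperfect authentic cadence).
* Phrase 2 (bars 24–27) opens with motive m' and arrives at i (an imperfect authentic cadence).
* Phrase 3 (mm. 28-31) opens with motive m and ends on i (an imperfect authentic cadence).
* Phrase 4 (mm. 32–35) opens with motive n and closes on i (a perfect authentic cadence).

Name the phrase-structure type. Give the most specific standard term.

Four phrases in two halves: the first half (measures 20–27) ends with an imperfect authentic cadence, the second (mm. 28–35) with a perfect authentic cadence — a large antecedent–consequent pair, i.e. a double period.
Phrase 3 begins with the same material as phrase 1, making it parallel.

parallel double period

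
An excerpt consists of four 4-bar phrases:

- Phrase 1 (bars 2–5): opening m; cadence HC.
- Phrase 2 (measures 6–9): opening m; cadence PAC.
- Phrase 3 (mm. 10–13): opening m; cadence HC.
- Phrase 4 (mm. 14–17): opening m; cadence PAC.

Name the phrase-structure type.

repeated period

The cadence pattern HC–PAC–HC–PAC is weak–strong twice, and phrases 3–4 restate phrases 1–2: a period heard twice, not a double period (which would end weakly at phrase 2).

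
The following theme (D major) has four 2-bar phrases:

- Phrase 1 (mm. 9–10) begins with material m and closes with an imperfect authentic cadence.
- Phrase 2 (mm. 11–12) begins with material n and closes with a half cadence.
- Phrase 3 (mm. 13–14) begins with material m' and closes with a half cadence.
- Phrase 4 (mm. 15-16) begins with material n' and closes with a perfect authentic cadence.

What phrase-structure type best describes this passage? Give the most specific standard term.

parallel double period

Four phrases in two halves: the first half (mm. 9-12) ends with a half cadence, the second (mm. 13–16) with a perfect authentic cadence — a large antecedent–consequent pair, i.e. a double period.
Phrase 3 begins with the same material as phrase 1, making it parallel.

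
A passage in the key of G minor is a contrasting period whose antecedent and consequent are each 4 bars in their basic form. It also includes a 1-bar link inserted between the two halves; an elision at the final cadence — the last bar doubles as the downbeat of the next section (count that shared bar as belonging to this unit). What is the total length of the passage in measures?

9 measures

Basic contrasting period: 4 + 4 = 8 bars.
8 (basic form) + 1 (link) = 9.
The elision shares a bar with the next section but does not change this unit's count.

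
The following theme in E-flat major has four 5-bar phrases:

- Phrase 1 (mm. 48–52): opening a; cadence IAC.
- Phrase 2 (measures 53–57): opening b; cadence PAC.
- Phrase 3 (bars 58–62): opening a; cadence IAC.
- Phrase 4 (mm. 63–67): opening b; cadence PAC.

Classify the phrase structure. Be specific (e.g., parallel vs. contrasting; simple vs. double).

repeated period

The cadence pattern IAC–PAC–IAC–PAC is weak–strong twice, and phrases 3–4 restate phrases 1–2: a period heard twice, not a double period (which would end weakly at phrase 2).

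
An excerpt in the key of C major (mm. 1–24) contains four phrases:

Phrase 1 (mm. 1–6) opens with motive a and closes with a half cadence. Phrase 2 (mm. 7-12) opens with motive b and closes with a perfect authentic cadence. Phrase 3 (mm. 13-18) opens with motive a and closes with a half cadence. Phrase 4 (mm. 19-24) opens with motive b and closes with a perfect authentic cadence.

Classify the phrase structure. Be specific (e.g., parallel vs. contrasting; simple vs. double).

repeated period

The cadence pattern HC–PAC–HC–PAC is weak–strong twice, and phrases 3–4 restate phrases 1–2: a period heard twice, not a double period (which would end weakly at phrase 2).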